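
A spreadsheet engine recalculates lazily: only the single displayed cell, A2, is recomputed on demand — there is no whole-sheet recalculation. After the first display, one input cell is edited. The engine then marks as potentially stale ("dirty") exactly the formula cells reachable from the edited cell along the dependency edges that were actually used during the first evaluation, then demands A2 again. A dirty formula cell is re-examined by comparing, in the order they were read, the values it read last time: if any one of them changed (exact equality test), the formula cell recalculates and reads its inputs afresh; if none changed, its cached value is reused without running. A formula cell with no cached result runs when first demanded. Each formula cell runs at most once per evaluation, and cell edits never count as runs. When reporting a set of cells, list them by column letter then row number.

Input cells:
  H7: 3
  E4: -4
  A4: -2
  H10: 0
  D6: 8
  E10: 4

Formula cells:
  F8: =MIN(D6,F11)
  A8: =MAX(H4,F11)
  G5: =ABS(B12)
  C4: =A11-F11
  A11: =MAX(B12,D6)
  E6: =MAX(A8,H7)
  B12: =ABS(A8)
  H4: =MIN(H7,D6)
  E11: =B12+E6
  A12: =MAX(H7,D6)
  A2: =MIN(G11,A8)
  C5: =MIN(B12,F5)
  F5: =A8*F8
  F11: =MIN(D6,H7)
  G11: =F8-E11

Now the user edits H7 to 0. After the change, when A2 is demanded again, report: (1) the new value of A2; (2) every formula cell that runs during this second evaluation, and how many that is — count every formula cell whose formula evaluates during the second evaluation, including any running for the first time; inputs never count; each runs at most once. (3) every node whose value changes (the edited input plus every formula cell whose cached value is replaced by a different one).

First evaluation (everything demanded from the output):
  F11 = MIN(8, 3) = 3
  F8 = MIN(8, 3) = 3
  H4 = MIN(3, 8) = 3
  A8 = MAX(3, 3) = 3
  B12 = ABS(3) = 3
  E6 = MAX(3, 3) = 3
  E11 = 3 + 3 = 6
  G11 = 3 - 6 = -3
  A2 = MIN(-3, 3) = -3

Propagation after the edit:
  F11: runs — H7 3->0; result 0.
  F8: runs — F11 3->0; result 0.
  H4: runs — H7 3->0; result 0.
  A8: runs — H4 3->0; F11 3->0; result 0.
  B12: runs — A8 3->0; result 0.
  E6: runs — A8 3->0; H7 3->0; result 0.
  E11: runs — B12 3->0; E6 3->0; result 0.
  G11: runs — F8 3->0; E11 6->0; result 0.
  A2: runs — G11 -3->0; A8 3->0; result 0.

New value of A2: 0.
Formula cells that run: A2, A8, B12, E6, E11, F8, F11, G11, H4 — 9 in total.
Values that change: A2, A8, B12, E6, E11, F8, F11, G11, H4, H7.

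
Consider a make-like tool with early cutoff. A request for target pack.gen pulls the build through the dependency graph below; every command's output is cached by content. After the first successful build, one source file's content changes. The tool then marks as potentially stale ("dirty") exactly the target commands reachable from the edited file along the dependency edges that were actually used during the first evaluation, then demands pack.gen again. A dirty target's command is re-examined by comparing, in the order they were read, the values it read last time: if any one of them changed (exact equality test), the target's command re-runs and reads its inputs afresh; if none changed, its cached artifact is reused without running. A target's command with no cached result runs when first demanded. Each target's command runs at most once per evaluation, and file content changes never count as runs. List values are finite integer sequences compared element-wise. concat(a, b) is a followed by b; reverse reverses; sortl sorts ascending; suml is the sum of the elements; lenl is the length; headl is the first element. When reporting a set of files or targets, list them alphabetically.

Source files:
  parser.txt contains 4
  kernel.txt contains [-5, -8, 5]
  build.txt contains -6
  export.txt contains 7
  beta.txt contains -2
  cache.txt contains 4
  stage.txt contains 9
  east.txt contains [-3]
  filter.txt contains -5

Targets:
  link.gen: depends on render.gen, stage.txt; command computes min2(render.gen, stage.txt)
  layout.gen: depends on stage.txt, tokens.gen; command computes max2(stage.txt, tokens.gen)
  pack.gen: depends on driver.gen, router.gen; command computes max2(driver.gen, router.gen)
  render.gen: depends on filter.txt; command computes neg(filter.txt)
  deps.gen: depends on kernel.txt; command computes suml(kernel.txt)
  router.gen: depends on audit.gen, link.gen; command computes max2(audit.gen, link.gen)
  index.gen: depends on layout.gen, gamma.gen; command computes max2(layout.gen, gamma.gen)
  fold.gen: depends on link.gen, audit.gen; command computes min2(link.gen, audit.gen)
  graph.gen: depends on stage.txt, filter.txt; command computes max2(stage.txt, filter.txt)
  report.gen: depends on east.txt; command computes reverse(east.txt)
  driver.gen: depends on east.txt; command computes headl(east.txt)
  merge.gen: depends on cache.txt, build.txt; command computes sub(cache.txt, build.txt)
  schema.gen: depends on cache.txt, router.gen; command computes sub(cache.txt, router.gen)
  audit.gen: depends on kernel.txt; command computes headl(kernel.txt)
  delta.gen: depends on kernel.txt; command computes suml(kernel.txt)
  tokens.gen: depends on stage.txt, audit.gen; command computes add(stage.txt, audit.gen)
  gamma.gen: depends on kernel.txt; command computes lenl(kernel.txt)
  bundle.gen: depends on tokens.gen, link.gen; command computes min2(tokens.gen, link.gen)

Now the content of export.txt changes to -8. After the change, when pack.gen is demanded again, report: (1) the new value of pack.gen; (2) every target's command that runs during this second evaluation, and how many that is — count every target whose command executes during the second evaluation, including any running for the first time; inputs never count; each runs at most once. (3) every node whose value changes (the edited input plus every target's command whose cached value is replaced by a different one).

Demanding pack.gen again yields 5.
0 target commands run: none.
The nodes whose values change: export.txt.
Note the shortcut — nothing in the graph depends on export.txt at all, so no recomputation happens.

First demand of the output computes:
  audit.gen = headl([-5, -8, 5]) = -5
  driver.gen = headl([-3]) = -3
  render.gen = neg(-5) = 5
  link.gen = min2(5, 9) = 5
  router.gen = max2(-5, 5) = 5
  pack.gen = max2(-3, 5) = 5

After the edit, cleaning proceeds:
  no node depends on export.txt at all; the second demand re-runs nothing.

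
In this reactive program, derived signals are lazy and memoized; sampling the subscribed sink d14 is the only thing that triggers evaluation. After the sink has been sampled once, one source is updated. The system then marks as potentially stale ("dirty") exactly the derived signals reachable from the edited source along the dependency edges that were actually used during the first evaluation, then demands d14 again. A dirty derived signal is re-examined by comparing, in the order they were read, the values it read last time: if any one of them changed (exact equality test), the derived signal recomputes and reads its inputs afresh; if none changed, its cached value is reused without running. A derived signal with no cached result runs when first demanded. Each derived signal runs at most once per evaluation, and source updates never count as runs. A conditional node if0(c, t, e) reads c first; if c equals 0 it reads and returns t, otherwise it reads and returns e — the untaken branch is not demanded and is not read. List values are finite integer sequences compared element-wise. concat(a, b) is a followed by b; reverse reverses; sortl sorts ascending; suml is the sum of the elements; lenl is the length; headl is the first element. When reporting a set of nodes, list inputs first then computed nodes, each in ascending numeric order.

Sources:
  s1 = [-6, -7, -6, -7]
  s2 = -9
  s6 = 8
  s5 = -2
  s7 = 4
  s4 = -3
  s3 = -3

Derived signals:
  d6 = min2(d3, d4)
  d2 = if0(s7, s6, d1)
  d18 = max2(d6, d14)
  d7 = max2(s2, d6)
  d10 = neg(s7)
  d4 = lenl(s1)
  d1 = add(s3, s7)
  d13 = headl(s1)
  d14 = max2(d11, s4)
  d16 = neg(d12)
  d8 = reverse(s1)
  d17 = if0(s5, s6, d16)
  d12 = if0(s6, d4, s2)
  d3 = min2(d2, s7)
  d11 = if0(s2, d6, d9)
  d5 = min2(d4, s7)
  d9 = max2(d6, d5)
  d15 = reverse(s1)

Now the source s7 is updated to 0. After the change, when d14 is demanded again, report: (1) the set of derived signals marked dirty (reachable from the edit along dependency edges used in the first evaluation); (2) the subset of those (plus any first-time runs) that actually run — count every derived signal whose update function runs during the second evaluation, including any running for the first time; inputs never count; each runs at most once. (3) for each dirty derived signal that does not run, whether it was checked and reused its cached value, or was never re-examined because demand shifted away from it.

The edit dirties: d1, d2, d3, d5, d6, d9, d11, d14.
7 derived signals run: d2, d3, d5, d6, d9, d11, d14.
Unvisited dirty nodes (no longer demanded): d1.
Note the branch switch — demand abandons d1, which is never re-examined.

First demand of the output computes:
  d1 = add(-3, 4) = 1
  d2 = if0(s7=4 -> else branch d1) = 1
  d3 = min2(1, 4) = 1
  d4 = lenl([-6, -7, -6, -7]) = 4
  d5 = min2(4, 4) = 4
  d6 = min2(1, 4) = 1
  d9 = max2(1, 4) = 4
  d11 = if0(s2=-9 -> else branch d9) = 4
  d14 = max2(4, -3) = 4

After the edit, cleaning proceeds:
  d1: stays stale; no demand reaches it after the flip.
  d2: a read changed (s7 4->0) — executes, giving 8.
  d3: a read changed (d2 1->8; s7 4->0) — executes, giving 0.
  d5: a read changed (s7 4->0) — executes, giving 0.
  d6: a read changed (d3 1->0) — executes, giving 0.
  d9: a read changed (d6 1->0; d5 4->0) — executes, giving 0.
  d11: a read changed (d9 4->0) — executes, giving 0.
  d14: a read changed (d11 4->0) — executes, giving 0.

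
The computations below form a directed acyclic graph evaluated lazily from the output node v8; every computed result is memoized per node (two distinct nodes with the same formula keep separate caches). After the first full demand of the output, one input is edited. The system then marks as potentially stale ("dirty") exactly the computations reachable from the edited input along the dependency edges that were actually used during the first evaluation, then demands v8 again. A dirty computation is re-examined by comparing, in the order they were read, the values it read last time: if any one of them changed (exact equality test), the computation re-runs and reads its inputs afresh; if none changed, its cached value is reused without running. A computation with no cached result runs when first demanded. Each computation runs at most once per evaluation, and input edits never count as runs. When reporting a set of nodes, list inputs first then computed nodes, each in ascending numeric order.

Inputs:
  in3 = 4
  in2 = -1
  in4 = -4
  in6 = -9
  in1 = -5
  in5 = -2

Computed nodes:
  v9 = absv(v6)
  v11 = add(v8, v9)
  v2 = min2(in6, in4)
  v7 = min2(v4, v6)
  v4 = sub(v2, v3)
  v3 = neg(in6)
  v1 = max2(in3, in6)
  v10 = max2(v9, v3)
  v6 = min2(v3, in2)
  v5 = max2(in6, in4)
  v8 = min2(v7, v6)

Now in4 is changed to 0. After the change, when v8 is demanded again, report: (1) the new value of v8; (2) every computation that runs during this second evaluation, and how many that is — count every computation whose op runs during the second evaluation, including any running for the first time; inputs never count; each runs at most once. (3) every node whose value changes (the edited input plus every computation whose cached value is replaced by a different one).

First demand of the output computes:
  v2 = min2(-9, -4) = -9
  v3 = neg(-9) = 9
  v4 = sub(-9, 9) = -18
  v6 = min2(9, -1) = -1
  v7 = min2(-18, -1) = -18
  v8 = min2(-18, -1) = -18

After the edit, cleaning proceeds:
  v2: a read changed (in4 -4->0) — executes, giving -9 — identical to its old value.
  v4: dirty, but its reads are unchanged (v2 unchanged, v3 unchanged); cached -18 stands.
  v7: dirty, but its reads are unchanged (v4 unchanged, v6 unchanged); cached -18 stands.
  v8: dirty, but its reads are unchanged (v7 unchanged, v6 unchanged); cached -18 stands.

Note the absorption at v2: it re-runs yet its value is the same, leaving the output's value untouched.

Demanding v8 again yields -18.
1 computations run: v2.
The nodes whose values change: in4.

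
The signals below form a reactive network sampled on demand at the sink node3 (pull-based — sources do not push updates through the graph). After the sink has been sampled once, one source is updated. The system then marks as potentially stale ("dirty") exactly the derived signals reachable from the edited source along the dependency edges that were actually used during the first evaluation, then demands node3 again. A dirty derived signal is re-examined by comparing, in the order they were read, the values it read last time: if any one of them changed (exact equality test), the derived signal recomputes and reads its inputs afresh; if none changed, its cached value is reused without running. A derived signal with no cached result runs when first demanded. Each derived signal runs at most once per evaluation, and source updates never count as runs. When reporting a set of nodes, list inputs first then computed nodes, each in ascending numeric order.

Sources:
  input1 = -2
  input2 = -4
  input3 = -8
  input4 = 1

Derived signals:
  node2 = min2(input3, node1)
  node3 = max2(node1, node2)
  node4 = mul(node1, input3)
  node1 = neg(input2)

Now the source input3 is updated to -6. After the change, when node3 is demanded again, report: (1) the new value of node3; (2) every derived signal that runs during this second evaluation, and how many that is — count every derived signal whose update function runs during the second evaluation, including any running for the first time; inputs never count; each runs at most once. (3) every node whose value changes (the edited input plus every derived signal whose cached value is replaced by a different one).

node3 now evaluates to 4.
Run set: node2, node3 (2 run).
Changed values: input3, node2.

Initial pass — values computed on the first demand:
  node1 = neg(-4) = 4
  node2 = min2(-8, 4) = -8
  node3 = max2(4, -8) = 4

Second demand — change propagation:
  node2: re-runs because input3 -8->-6; new result -6.
  node3: re-runs because node2 -8->-6; new result 4 (unchanged).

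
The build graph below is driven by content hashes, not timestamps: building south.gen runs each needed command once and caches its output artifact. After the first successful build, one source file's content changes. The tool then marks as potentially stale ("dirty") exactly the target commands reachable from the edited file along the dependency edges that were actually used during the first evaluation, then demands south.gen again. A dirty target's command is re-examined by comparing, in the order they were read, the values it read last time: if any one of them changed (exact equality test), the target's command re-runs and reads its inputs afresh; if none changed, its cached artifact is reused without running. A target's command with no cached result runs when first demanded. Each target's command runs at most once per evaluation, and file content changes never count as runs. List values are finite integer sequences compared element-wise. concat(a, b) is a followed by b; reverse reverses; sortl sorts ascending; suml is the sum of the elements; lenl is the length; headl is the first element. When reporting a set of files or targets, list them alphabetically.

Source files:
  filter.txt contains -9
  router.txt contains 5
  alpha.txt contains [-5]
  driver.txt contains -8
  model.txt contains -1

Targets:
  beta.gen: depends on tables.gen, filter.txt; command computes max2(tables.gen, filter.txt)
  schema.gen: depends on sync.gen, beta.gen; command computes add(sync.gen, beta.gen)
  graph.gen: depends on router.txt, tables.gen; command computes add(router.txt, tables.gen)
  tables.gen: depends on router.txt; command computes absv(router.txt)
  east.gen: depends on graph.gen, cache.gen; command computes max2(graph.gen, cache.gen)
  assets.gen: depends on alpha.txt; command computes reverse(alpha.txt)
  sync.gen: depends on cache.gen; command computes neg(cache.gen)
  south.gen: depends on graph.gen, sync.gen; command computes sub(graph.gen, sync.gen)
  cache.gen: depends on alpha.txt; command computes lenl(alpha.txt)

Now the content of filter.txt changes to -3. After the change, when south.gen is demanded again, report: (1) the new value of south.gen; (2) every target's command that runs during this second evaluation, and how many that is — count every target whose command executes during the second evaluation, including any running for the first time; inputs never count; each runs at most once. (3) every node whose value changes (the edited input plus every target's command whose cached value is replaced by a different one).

south.gen now evaluates to 11.
Run set: none (0 run).
Changed values: filter.txt.
The important point: nothing the output needs ever reads filter.txt, so the edit is invisible to it.

Initial pass — values computed on the first demand:
  cache.gen = lenl([-5]) = 1
  sync.gen = neg(1) = -1
  tables.gen = absv(5) = 5
  graph.gen = add(5, 5) = 10
  south.gen = sub(10, -1) = 11

Second demand — change propagation:
  no demanded computation ever read filter.txt, so the edit dirties nothing and nothing runs.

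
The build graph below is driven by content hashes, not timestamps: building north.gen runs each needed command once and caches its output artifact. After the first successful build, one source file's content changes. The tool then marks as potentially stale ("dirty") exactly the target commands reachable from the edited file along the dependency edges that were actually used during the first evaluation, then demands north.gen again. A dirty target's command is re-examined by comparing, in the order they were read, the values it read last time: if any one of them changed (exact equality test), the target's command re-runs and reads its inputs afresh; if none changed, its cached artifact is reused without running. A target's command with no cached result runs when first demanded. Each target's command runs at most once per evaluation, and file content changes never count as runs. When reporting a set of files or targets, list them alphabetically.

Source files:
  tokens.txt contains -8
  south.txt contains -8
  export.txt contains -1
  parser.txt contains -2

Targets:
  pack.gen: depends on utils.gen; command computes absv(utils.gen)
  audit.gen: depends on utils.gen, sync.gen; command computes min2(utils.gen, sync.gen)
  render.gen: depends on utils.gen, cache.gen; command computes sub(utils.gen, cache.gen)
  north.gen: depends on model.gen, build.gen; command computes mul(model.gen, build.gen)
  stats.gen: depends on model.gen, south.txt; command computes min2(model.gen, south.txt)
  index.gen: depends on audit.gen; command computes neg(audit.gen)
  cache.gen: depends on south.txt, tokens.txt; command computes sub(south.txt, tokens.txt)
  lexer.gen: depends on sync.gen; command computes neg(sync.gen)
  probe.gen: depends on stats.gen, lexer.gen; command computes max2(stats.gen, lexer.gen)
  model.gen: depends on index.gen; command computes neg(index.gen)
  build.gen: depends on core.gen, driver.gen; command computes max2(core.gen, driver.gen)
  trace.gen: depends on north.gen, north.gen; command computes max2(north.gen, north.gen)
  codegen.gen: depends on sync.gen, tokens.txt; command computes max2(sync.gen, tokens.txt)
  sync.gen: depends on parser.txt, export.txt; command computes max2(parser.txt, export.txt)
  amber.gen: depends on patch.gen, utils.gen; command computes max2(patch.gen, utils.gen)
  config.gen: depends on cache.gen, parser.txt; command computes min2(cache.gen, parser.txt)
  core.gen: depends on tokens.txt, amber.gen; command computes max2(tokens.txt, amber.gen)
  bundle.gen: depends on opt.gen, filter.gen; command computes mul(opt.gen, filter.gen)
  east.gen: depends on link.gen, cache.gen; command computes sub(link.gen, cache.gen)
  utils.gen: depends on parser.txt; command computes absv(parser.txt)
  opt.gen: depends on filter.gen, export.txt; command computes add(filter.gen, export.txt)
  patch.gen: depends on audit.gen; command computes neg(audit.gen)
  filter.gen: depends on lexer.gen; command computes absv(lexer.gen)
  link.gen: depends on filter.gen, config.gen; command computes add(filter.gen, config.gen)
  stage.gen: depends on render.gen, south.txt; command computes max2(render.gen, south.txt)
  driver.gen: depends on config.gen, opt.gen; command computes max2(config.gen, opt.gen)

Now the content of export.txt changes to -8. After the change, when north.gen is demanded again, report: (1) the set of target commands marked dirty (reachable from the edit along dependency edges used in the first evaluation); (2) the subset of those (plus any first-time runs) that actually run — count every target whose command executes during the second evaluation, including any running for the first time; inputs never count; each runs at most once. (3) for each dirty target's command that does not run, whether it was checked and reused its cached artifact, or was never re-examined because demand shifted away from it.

Initial pass — values computed on the first demand:
  cache.gen = sub(-8, -8) = 0
  config.gen = min2(0, -2) = -2
  sync.gen = max2(-2, -1) = -1
  lexer.gen = neg(-1) = 1
  filter.gen = absv(1) = 1
  opt.gen = add(1, -1) = 0
  driver.gen = max2(-2, 0) = 0
  utils.gen = absv(-2) = 2
  audit.gen = min2(2, -1) = -1
  index.gen = neg(-1) = 1
  model.gen = neg(1) = -1
  patch.gen = neg(-1) = 1
  amber.gen = max2(1, 2) = 2
  core.gen = max2(-8, 2) = 2
  build.gen = max2(2, 0) = 2
  north.gen = mul(-1, 2) = -2

Second demand — change propagation:
  sync.gen: re-runs because export.txt -1->-8; new result -2.
  audit.gen: re-runs because sync.gen -1->-2; new result -2.
  index.gen: re-runs because audit.gen -1->-2; new result 2.
  lexer.gen: re-runs because sync.gen -1->-2; new result 2.
  filter.gen: re-runs because lexer.gen 1->2; new result 2.
  model.gen: re-runs because index.gen 1->2; new result -2.
  opt.gen: re-runs because filter.gen 1->2; export.txt -1->-8; new result -6.
  driver.gen: re-runs because opt.gen 0->-6; new result -2.
  patch.gen: re-runs because audit.gen -1->-2; new result 2.
  amber.gen: re-runs because patch.gen 1->2; new result 2 (unchanged).
  core.gen: re-examined; everything it read last time is the same (tokens.txt unchanged, amber.gen unchanged) — cache 2 kept, no run.
  build.gen: re-runs because driver.gen 0->-2; new result 2 (unchanged).
  north.gen: re-runs because model.gen -1->-2; new result -4.

The important point: at core.gen every value read last time is unchanged, so the dirty flag clears without a run.

Dirty set: amber.gen, audit.gen, build.gen, core.gen, driver.gen, filter.gen, index.gen, lexer.gen, model.gen, north.gen, opt.gen, patch.gen, sync.gen.
Run set: amber.gen, audit.gen, build.gen, driver.gen, filter.gen, index.gen, lexer.gen, model.gen, north.gen, opt.gen, patch.gen, sync.gen (12 run).
Re-examined without running (cache reused): core.gen.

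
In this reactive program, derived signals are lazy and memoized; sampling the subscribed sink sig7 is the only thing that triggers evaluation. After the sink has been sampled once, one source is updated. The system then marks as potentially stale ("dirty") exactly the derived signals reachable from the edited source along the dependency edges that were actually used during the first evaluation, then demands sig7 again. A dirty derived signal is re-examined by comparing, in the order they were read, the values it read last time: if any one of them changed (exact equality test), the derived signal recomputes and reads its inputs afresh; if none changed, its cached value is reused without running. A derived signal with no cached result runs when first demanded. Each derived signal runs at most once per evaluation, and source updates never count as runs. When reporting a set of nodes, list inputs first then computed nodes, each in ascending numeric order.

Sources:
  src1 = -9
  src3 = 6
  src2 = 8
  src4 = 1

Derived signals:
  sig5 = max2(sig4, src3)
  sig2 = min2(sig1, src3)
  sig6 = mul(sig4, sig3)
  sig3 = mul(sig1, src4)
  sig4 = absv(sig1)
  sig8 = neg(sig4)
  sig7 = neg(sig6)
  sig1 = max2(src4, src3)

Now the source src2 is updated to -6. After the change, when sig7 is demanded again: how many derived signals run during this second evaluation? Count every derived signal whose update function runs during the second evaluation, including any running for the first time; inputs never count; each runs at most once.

0 derived signals run: none.
Note the shortcut — nothing in the graph depends on src2 at all, so no recomputation happens.

First demand of the output computes:
  sig1 = max2(1, 6) = 6
  sig3 = mul(6, 1) = 6
  sig4 = absv(6) = 6
  sig6 = mul(6, 6) = 36
  sig7 = neg(36) = -36

After the edit, cleaning proceeds:
  no node depends on src2 at all; the second demand re-runs nothing.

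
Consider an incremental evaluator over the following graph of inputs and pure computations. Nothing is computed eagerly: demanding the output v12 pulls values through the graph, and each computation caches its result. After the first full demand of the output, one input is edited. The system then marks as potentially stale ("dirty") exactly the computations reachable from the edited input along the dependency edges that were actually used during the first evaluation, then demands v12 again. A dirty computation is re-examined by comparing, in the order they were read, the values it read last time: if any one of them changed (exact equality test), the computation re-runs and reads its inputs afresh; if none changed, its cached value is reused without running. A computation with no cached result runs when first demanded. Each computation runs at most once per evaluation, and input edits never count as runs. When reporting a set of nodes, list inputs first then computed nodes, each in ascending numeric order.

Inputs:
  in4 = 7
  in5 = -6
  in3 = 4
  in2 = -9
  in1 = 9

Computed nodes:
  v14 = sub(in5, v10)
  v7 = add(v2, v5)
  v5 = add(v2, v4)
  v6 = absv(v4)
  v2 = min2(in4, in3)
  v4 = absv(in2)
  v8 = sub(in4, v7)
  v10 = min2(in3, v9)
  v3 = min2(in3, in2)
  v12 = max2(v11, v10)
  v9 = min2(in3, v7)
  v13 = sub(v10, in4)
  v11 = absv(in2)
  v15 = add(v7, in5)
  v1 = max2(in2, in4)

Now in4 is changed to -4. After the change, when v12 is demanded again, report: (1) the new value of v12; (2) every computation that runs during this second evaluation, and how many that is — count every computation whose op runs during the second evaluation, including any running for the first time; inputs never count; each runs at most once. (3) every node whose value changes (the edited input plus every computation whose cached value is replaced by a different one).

v12 now evaluates to 9.
Run set: v2, v5, v7, v9, v10, v12 (6 run).
Changed values: in4, v2, v5, v7, v9, v10.

Initial pass — values computed on the first demand:
  v2 = min2(7, 4) = 4
  v4 = absv(-9) = 9
  v5 = add(4, 9) = 13
  v7 = add(4, 13) = 17
  v9 = min2(4, 17) = 4
  v10 = min2(4, 4) = 4
  v11 = absv(-9) = 9
  v12 = max2(9, 4) = 9

Second demand — change propagation:
  v2: re-runs because in4 7->-4; new result -4.
  v5: re-runs because v2 4->-4; new result 5.
  v7: re-runs because v2 4->-4; v5 13->5; new result 1.
  v9: re-runs because v7 17->1; new result 1.
  v10: re-runs because v9 4->1; new result 1.
  v12: re-runs because v10 4->1; new result 9 (unchanged).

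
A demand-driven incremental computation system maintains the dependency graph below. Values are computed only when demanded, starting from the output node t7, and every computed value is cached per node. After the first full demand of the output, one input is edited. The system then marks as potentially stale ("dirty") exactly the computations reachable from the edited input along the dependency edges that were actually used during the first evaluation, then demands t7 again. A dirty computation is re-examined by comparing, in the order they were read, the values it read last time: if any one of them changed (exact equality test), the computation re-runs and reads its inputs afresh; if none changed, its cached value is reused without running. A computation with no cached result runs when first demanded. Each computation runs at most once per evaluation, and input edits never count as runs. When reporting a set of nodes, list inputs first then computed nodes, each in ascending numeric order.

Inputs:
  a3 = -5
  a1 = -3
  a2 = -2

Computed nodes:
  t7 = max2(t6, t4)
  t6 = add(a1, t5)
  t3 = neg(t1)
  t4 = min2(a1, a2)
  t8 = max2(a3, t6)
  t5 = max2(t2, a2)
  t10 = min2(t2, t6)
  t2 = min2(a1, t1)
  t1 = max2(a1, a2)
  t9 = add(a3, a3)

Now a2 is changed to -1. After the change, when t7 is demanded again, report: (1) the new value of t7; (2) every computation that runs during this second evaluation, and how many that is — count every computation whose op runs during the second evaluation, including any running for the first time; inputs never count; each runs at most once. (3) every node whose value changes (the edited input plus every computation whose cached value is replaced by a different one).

New value of t7: -3.
Computations that run: t1, t2, t4, t5, t6, t7 — 6 in total.
Values that change: a2, t1, t5, t6.

First evaluation (everything demanded from the output):
  t1 = max2(-3, -2) = -2
  t2 = min2(-3, -2) = -3
  t4 = min2(-3, -2) = -3
  t5 = max2(-3, -2) = -2
  t6 = add(-3, -2) = -5
  t7 = max2(-5, -3) = -3

Propagation after the edit:
  t1: runs — a2 -2->-1; result -1.
  t2: runs — t1 -2->-1; result -3 (same value as before).
  t4: runs — a2 -2->-1; result -3 (same value as before).
  t5: runs — a2 -2->-1; result -1.
  t6: runs — t5 -2->-1; result -4.
  t7: runs — t6 -5->-4; result -3 (same value as before).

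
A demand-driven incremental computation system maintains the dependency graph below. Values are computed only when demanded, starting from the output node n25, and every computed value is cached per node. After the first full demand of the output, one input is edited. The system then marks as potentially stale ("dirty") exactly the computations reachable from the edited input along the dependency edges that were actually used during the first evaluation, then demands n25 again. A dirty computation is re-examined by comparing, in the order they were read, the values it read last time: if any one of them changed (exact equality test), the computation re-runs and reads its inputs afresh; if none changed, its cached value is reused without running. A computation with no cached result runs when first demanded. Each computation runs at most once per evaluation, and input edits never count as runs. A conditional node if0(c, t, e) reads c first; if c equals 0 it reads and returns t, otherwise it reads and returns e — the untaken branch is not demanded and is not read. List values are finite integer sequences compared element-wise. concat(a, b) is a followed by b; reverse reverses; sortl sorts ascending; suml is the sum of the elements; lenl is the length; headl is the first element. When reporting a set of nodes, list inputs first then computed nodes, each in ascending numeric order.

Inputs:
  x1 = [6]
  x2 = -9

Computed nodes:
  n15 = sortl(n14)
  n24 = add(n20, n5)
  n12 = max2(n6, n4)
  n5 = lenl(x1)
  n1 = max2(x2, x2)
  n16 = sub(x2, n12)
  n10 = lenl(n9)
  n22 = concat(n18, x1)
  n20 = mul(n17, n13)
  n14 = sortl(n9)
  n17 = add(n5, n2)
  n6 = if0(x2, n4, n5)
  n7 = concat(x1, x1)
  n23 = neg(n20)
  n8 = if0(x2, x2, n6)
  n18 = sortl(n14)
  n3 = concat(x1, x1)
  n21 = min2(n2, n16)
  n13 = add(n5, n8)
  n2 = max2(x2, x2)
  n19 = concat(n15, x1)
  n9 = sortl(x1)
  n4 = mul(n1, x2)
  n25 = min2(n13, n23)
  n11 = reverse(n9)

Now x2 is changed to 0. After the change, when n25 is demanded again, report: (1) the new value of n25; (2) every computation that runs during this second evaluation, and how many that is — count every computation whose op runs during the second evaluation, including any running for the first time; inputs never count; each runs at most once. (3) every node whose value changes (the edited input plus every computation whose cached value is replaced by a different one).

New value of n25: -1.
Computations that run: n2, n8, n13, n17, n20, n23, n25 — 7 in total.
Values that change: x2, n2, n8, n13, n17, n20, n23, n25.
Key observation: a condition flipped, so demand moved to the other branch — n6 is never re-examined.

First evaluation (everything demanded from the output):
  n2 = max2(-9, -9) = -9
  n5 = lenl([6]) = 1
  n6 = if0(x2=-9 -> else branch n5) = 1
  n8 = if0(x2=-9 -> else branch n6) = 1
  n13 = add(1, 1) = 2
  n17 = add(1, -9) = -8
  n20 = mul(-8, 2) = -16
  n23 = neg(-16) = 16
  n25 = min2(2, 16) = 2

Propagation after the edit:
  n2: runs — x2 -9->0; x2 -9->0; result 0.
  n6: marked dirty but never re-examined — demand shifted away from it.
  n8: runs — x2 -9->0; result 0.
  n13: runs — n8 1->0; result 1.
  n17: runs — n2 -9->0; result 1.
  n20: runs — n17 -8->1; n13 2->1; result 1.
  n23: runs — n20 -16->1; result -1.
  n25: runs — n13 2->1; n23 16->-1; result -1.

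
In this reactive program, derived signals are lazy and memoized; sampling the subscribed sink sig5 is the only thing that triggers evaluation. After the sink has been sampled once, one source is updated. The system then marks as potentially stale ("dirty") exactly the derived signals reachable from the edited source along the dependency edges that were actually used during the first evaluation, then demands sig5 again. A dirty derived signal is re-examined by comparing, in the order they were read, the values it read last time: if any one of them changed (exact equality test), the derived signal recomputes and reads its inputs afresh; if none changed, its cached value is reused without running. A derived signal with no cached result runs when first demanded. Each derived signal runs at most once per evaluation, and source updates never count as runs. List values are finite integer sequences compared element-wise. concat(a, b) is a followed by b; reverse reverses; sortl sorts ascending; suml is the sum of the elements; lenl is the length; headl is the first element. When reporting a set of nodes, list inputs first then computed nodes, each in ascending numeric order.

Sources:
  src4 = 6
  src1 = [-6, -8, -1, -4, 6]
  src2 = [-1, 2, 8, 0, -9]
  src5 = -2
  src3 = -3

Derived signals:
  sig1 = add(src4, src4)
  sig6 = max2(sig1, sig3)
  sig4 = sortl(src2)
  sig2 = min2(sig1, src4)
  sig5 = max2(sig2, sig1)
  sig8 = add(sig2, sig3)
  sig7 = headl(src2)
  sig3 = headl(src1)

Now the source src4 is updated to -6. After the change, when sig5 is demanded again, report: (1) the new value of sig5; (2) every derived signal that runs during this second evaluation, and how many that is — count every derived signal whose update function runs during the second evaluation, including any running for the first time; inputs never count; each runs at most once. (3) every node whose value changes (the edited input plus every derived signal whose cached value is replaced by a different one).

First demand of the output computes:
  sig1 = add(6, 6) = 12
  sig2 = min2(12, 6) = 6
  sig5 = max2(6, 12) = 12

After the edit, cleaning proceeds:
  sig1: a read changed (src4 6->-6; src4 6->-6) — executes, giving -12.
  sig2: a read changed (sig1 12->-12; src4 6->-6) — executes, giving -12.
  sig5: a read changed (sig2 6->-12; sig1 12->-12) — executes, giving -12.

Demanding sig5 again yields -12.
3 derived signals run: sig1, sig2, sig5.
The nodes whose values change: src4, sig1, sig2, sig5.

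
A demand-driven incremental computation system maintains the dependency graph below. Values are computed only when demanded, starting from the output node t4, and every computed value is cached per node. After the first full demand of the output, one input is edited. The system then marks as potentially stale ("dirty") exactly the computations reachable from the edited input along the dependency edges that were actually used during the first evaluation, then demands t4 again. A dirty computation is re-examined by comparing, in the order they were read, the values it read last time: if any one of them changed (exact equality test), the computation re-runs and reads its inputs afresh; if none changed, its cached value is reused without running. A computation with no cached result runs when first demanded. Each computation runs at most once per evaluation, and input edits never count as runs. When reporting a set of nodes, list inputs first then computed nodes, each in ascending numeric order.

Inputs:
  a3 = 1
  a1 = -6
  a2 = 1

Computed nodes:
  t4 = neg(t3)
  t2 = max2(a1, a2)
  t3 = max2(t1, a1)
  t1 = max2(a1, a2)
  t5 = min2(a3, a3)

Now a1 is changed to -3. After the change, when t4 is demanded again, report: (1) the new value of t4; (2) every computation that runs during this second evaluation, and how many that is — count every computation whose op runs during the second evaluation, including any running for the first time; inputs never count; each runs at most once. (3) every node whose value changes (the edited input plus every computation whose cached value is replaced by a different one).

First evaluation (everything demanded from the output):
  t1 = max2(-6, 1) = 1
  t3 = max2(1, -6) = 1
  t4 = neg(1) = -1

Propagation after the edit:
  t1: runs — a1 -6->-3; result 1 (same value as before).
  t3: runs — a1 -6->-3; result 1 (same value as before).
  t4: checked — values it read are unchanged (t3 unchanged); reused cached -1 without running.

Key observation: the cutoff stops propagation at t4 — its inputs' values are unchanged, so it reuses its cache.

New value of t4: -1.
Computations that run: t1, t3 — 2 in total.
Values that change: a1.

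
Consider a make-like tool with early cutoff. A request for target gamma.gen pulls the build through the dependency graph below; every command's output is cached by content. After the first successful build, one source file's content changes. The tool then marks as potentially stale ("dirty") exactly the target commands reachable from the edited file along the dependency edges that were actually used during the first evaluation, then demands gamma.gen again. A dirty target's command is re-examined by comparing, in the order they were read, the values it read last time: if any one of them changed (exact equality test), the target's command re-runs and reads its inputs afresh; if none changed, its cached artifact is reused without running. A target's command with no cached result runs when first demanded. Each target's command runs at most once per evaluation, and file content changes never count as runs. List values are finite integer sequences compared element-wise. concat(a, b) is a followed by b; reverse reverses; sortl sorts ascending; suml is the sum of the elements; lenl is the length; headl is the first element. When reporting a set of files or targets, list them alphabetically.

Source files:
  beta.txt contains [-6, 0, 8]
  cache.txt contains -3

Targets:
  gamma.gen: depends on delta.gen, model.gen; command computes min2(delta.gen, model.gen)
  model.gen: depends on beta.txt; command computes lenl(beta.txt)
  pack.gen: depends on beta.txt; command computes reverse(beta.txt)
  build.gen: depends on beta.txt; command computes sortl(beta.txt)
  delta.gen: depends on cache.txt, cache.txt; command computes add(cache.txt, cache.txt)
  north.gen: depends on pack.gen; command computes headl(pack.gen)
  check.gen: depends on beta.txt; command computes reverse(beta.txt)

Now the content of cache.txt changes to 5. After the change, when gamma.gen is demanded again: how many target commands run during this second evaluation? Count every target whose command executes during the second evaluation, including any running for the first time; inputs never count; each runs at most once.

First demand of the output computes:
  delta.gen = add(-3, -3) = -6
  model.gen = lenl([-6, 0, 8]) = 3
  gamma.gen = min2(-6, 3) = -6

After the edit, cleaning proceeds:
  delta.gen: a read changed (cache.txt -3->5; cache.txt -3->5) — executes, giving 10.
  gamma.gen: a read changed (delta.gen -6->10) — executes, giving 3.

2 target commands run: delta.gen, gamma.gen.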